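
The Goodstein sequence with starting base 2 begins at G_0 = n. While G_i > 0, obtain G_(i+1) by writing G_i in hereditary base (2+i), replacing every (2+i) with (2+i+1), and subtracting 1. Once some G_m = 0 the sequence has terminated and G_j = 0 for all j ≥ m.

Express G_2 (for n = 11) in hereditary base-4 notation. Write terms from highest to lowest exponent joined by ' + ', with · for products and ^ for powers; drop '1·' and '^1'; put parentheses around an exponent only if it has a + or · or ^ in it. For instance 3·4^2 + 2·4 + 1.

4^(4 + 1) + 3

[0] 11 ≡ 2^(2 + 1) + 2 + 1 (base 2). Lift 3: 85. −1: 84.
[1] 84 ≡ 3^(3 + 1) + 3 (base 3). Lift 4: 1028. −1: 1027.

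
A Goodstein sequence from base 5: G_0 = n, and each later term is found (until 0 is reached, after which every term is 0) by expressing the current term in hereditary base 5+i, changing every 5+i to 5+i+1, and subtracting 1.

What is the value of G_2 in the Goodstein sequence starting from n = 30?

53

step 0: 30 = 5^2 + 5; sub 6 for 5: 6^2 + 6; = 42; G_1 = 42−1 = 41
step 1: 41 = 6^2 + 5; sub 7 for 6: 7^2 + 5; = 54; G_2 = 54−1 = 53
step 2: 53 = 7^2 + 4; sub 8 for 7: 8^2 + 4; = 68; G_3 = 68−1 = 67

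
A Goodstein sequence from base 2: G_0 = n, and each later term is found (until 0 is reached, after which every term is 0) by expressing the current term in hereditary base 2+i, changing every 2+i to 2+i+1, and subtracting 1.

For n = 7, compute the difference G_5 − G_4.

776886

step 0: 7 = 2^2 + 2 + 1; sub 3 for 2: 3^3 + 3 + 1; = 31; G_1 = 31−1 = 30
step 1: 30 = 3^3 + 3; sub 4 for 3: 4^4 + 4; = 260; G_2 = 260−1 = 259
step 2: 259 = 4^4 + 3; sub 5 for 4: 5^5 + 3; = 3128; G_3 = 3128−1 = 3127
step 3: 3127 = 5^5 + 2; sub 6 for 5: 6^6 + 2; = 46658; G_4 = 46658−1 = 46657
step 4: 46657 = 6^6 + 1; sub 7 for 6: 7^7 + 1; = 823544; G_5 = 823544−1 = 823543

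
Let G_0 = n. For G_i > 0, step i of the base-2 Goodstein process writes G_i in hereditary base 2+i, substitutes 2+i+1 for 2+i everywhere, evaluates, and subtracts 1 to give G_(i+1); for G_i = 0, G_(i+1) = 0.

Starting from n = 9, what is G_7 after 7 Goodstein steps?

base 2: 9 = 2^(2 + 1) + 1; at 3: 3^(3 + 1) + 1 = 82; next = 81
base 3: 81 = 3^(3 + 1); at 4: 4^(4 + 1) = 1024; next = 1023
base 4: 1023 = 3·4^4 + 3·4^3 + 3·4^2 + 3·4 + 3; at 5: 3·5^5 + 3·5^3 + 3·5^2 + 3·5 + 3 = 9843; next = 9842
base 5: 9842 = 3·5^5 + 3·5^3 + 3·5^2 + 3·5 + 2; at 6: 3·6^6 + 3·6^3 + 3·6^2 + 3·6 + 2 = 140744; next = 140743
base 6: 140743 = 3·6^6 + 3·6^3 + 3·6^2 + 3·6 + 1; at 7: 3·7^7 + 3·7^3 + 3·7^2 + 3·7 + 1 = 2471827; next = 2471826
base 7: 2471826 = 3·7^7 + 3·7^3 + 3·7^2 + 3·7; at 8: 3·8^8 + 3·8^3 + 3·8^2 + 3·8 = 50333400; next = 50333399
base 8: 50333399 = 3·8^8 + 3·8^3 + 3·8^2 + 2·8 + 7; at 9: 3·9^9 + 3·9^3 + 3·9^2 + 2·9 + 7 = 1162263922; next = 1162263921

1162263921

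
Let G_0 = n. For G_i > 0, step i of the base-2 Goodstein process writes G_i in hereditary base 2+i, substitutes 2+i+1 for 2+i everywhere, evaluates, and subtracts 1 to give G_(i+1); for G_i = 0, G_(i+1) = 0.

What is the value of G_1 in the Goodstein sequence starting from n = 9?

G_0=9  [base 2] 2^(2 + 1) + 1  →[2↦3]→  3^(3 + 1) + 1 = 82  −1 ⇒ G_1=81
G_1=81  [base 3] 3^(3 + 1)  →[3↦4]→  4^(4 + 1) = 1024  −1 ⇒ G_2=1023

81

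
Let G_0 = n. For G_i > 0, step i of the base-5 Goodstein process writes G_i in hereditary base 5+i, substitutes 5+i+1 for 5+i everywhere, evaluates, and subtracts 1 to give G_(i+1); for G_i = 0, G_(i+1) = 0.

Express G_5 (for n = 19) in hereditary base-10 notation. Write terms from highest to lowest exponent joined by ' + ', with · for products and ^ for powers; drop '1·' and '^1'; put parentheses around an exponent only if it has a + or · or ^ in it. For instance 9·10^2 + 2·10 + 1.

2·10 + 9

(0) 19|_5 = 3·5 + 4 ↦ 3·6 + 4|_6 = 22 ⇒ 21
(1) 21|_6 = 3·6 + 3 ↦ 3·7 + 3|_7 = 24 ⇒ 23
(2) 23|_7 = 3·7 + 2 ↦ 3·8 + 2|_8 = 26 ⇒ 25
(3) 25|_8 = 3·8 + 1 ↦ 3·9 + 1|_9 = 28 ⇒ 27
(4) 27|_9 = 3·9 ↦ 3·10|_10 = 30 ⇒ 29
(5) 29|_10 = 2·10 + 9 ↦ 2·11 + 9|_11 = 31 ⇒ 30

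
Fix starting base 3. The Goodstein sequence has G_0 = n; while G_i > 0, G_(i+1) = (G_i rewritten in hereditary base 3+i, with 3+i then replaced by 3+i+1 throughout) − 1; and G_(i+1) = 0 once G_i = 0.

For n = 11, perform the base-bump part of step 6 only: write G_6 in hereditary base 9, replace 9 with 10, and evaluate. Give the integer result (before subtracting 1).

11 —HB3→ 3^2 + 2 —bump→ 4^2 + 2 = 18 —(−1)→ 17
17 —HB4→ 4^2 + 1 —bump→ 5^2 + 1 = 26 —(−1)→ 25
25 —HB5→ 5^2 —bump→ 6^2 = 36 —(−1)→ 35
35 —HB6→ 5·6 + 5 —bump→ 5·7 + 5 = 40 —(−1)→ 39
39 —HB7→ 5·7 + 4 —bump→ 5·8 + 4 = 44 —(−1)→ 43
43 —HB8→ 5·8 + 3 —bump→ 5·9 + 3 = 48 —(−1)→ 47

52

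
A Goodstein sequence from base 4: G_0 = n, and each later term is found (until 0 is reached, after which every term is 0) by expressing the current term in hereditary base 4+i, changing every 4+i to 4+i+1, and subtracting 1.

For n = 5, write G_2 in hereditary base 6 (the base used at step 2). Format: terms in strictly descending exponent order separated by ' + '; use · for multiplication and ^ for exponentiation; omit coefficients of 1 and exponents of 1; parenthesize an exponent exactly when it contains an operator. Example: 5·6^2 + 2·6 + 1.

5

5 —HB4→ 4 + 1 —bump→ 5 + 1 = 6 —(−1)→ 5
5 —HB5→ 5 —bump→ 6 = 6 —(−1)→ 5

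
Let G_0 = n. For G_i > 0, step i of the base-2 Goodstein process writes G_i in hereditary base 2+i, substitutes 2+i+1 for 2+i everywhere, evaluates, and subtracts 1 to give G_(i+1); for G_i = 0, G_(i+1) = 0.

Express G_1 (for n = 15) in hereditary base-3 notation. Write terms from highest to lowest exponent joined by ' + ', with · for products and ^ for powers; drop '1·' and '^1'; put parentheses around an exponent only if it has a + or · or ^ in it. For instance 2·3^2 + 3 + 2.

(0) 15|_2 = 2^(2 + 1) + 2^2 + 2 + 1 ↦ 3^(3 + 1) + 3^3 + 3 + 1|_3 = 112 ⇒ 111
(1) 111|_3 = 3^(3 + 1) + 3^3 + 3 ↦ 4^(4 + 1) + 4^4 + 4|_4 = 1284 ⇒ 1283

3^(3 + 1) + 3^3 + 3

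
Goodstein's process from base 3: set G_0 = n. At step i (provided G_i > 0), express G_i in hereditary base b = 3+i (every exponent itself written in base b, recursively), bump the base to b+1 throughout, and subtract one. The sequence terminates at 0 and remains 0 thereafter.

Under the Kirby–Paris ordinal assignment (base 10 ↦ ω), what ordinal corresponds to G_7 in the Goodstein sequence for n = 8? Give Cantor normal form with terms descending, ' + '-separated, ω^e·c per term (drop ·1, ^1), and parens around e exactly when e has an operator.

8 —HB3→ 2·3 + 2 —bump→ 2·4 + 2 = 10 —(−1)→ 9
9 —HB4→ 2·4 + 1 —bump→ 2·5 + 1 = 11 —(−1)→ 10
10 —HB5→ 2·5 —bump→ 2·6 = 12 —(−1)→ 11
11 —HB6→ 6 + 5 —bump→ 7 + 5 = 12 —(−1)→ 11
11 —HB7→ 7 + 4 —bump→ 8 + 4 = 12 —(−1)→ 11
11 —HB8→ 8 + 3 —bump→ 9 + 3 = 12 —(−1)→ 11
11 —HB9→ 9 + 2 —bump→ 10 + 2 = 12 —(−1)→ 11

ω + 1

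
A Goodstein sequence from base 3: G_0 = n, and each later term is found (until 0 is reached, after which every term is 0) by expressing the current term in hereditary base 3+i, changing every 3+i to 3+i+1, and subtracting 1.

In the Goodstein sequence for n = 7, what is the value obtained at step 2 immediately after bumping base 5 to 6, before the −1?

10

step 0: 7 = 2·3 + 1; sub 4 for 3: 2·4 + 1; = 9; G_1 = 9−1 = 8
step 1: 8 = 2·4; sub 5 for 4: 2·5; = 10; G_2 = 10−1 = 9
step 2: 9 = 5 + 4; sub 6 for 5: 6 + 4; = 10; G_3 = 10−1 = 9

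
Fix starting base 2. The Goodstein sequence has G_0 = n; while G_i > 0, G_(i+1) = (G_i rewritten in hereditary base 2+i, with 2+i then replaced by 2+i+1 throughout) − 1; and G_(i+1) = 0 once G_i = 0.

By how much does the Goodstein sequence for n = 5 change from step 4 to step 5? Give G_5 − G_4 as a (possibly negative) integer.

base 2: 5 = 2^2 + 1; at 3: 3^3 + 1 = 28; next = 27
base 3: 27 = 3^3; at 4: 4^4 = 256; next = 255
base 4: 255 = 3·4^3 + 3·4^2 + 3·4 + 3; at 5: 3·5^3 + 3·5^2 + 3·5 + 3 = 468; next = 467
base 5: 467 = 3·5^3 + 3·5^2 + 3·5 + 2; at 6: 3·6^3 + 3·6^2 + 3·6 + 2 = 776; next = 775
base 6: 775 = 3·6^3 + 3·6^2 + 3·6 + 1; at 7: 3·7^3 + 3·7^2 + 3·7 + 1 = 1198; next = 1197

422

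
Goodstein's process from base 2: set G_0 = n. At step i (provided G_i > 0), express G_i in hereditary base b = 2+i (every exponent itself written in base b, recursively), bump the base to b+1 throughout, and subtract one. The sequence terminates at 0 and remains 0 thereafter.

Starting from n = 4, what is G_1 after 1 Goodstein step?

26

i=0: 4 = 2^2 (b=2); 2→3: 3^3 = 27; 27−1 = 26
i=1: 26 = 2·3^2 + 2·3 + 2 (b=3); 3→4: 2·4^2 + 2·4 + 2 = 42; 42−1 = 41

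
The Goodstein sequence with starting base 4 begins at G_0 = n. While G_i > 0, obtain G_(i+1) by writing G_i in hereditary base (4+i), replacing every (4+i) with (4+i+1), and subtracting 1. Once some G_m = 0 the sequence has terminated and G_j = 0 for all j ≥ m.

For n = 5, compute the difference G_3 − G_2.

-1

(0) 5|_4 = 4 + 1 ↦ 5 + 1|_5 = 6 ⇒ 5
(1) 5|_5 = 5 ↦ 6|_6 = 6 ⇒ 5
(2) 5|_6 = 5 ↦ 5|_7 = 5 ⇒ 4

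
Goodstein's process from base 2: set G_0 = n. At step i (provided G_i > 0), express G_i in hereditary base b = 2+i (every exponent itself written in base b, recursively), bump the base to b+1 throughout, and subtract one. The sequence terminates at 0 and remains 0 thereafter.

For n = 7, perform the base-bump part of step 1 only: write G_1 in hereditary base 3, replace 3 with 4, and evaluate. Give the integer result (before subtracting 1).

(0) 7|_2 = 2^2 + 2 + 1 ↦ 3^3 + 3 + 1|_3 = 31 ⇒ 30
(1) 30|_3 = 3^3 + 3 ↦ 4^4 + 4|_4 = 260 ⇒ 259

260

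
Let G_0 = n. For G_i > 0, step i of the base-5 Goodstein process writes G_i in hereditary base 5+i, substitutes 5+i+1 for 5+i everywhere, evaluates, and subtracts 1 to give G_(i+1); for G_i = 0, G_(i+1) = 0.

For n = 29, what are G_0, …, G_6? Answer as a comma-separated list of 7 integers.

i=0: 29 = 5^2 + 4 (b=5); 5→6: 6^2 + 4 = 40; 40−1 = 39
i=1: 39 = 6^2 + 3 (b=6); 6→7: 7^2 + 3 = 52; 52−1 = 51
i=2: 51 = 7^2 + 2 (b=7); 7→8: 8^2 + 2 = 66; 66−1 = 65
i=3: 65 = 8^2 + 1 (b=8); 8→9: 9^2 + 1 = 82; 82−1 = 81
i=4: 81 = 9^2 (b=9); 9→10: 10^2 = 100; 100−1 = 99
i=5: 99 = 9·10 + 9 (b=10); 10→11: 9·11 + 9 = 108; 108−1 = 107

29, 39, 51, 65, 81, 99, 107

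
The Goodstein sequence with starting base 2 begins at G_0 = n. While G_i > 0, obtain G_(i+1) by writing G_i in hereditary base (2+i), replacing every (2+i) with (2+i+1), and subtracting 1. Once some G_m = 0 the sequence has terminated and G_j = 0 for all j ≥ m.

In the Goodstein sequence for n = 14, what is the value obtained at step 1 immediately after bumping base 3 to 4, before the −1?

1282

G_0=14  [base 2] 2^(2 + 1) + 2^2 + 2  →[2↦3]→  3^(3 + 1) + 3^3 + 3 = 111  −1 ⇒ G_1=110
G_1=110  [base 3] 3^(3 + 1) + 3^3 + 2  →[3↦4]→  4^(4 + 1) + 4^4 + 2 = 1282  −1 ⇒ G_2=1281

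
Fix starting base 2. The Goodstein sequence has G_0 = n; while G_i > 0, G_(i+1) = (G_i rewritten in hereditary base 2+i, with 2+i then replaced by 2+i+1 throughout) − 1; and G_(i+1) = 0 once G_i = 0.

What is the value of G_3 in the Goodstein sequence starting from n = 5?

step 0: 5 = 2^2 + 1; sub 3 for 2: 3^3 + 1; = 28; G_1 = 28−1 = 27
step 1: 27 = 3^3; sub 4 for 3: 4^4; = 256; G_2 = 256−1 = 255
step 2: 255 = 3·4^3 + 3·4^2 + 3·4 + 3; sub 5 for 4: 3·5^3 + 3·5^2 + 3·5 + 3; = 468; G_3 = 468−1 = 467
step 3: 467 = 3·5^3 + 3·5^2 + 3·5 + 2; sub 6 for 5: 3·6^3 + 3·6^2 + 3·6 + 2; = 776; G_4 = 776−1 = 775

467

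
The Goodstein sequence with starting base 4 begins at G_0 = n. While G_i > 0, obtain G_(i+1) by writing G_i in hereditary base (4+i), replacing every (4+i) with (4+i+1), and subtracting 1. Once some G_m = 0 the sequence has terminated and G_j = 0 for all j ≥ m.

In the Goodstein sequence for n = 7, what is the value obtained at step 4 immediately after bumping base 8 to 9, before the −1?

7

step 0: 7 = 4 + 3; sub 5 for 4: 5 + 3; = 8; G_1 = 8−1 = 7
step 1: 7 = 5 + 2; sub 6 for 5: 6 + 2; = 8; G_2 = 8−1 = 7
step 2: 7 = 6 + 1; sub 7 for 6: 7 + 1; = 8; G_3 = 8−1 = 7
step 3: 7 = 7; sub 8 for 7: 8; = 8; G_4 = 8−1 = 7
step 4: 7 = 7; sub 9 for 8: 7; = 7; G_5 = 7−1 = 6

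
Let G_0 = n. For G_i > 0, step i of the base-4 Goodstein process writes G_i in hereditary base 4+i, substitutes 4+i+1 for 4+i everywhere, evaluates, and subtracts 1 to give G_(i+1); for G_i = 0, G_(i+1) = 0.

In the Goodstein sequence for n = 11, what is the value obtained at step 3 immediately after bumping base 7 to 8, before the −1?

G_0=11  [base 4] 2·4 + 3  →[4↦5]→  2·5 + 3 = 13  −1 ⇒ G_1=12
G_1=12  [base 5] 2·5 + 2  →[5↦6]→  2·6 + 2 = 14  −1 ⇒ G_2=13
G_2=13  [base 6] 2·6 + 1  →[6↦7]→  2·7 + 1 = 15  −1 ⇒ G_3=14
G_3=14  [base 7] 2·7  →[7↦8]→  2·8 = 16  −1 ⇒ G_4=15

16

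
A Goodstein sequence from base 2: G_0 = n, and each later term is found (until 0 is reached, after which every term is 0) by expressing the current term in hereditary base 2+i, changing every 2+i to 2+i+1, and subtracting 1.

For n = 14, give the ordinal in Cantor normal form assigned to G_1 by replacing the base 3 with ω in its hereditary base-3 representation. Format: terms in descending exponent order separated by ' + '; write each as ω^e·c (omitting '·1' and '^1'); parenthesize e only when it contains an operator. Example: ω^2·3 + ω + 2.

ω^(ω + 1) + ω^ω + 2

(0) 14|_2 = 2^(2 + 1) + 2^2 + 2 ↦ 3^(3 + 1) + 3^3 + 3|_3 = 111 ⇒ 110
(1) 110|_3 = 3^(3 + 1) + 3^3 + 2 ↦ 4^(4 + 1) + 4^4 + 2|_4 = 1282 ⇒ 1281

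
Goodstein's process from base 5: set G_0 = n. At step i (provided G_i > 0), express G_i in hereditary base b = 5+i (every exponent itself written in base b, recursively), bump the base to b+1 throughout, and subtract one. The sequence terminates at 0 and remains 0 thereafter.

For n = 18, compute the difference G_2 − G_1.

2

base 5: 18 = 3·5 + 3; at 6: 3·6 + 3 = 21; next = 20
base 6: 20 = 3·6 + 2; at 7: 3·7 + 2 = 23; next = 22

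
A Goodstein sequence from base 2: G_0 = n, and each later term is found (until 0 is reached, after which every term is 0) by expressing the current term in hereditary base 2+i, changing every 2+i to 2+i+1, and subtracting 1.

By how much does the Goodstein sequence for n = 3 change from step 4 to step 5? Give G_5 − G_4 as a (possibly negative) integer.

-1

(0) 3|_2 = 2 + 1 ↦ 3 + 1|_3 = 4 ⇒ 3
(1) 3|_3 = 3 ↦ 4|_4 = 4 ⇒ 3
(2) 3|_4 = 3 ↦ 3|_5 = 3 ⇒ 2
(3) 2|_5 = 2 ↦ 2|_6 = 2 ⇒ 1
(4) 1|_6 = 1 ↦ 1|_7 = 1 ⇒ 0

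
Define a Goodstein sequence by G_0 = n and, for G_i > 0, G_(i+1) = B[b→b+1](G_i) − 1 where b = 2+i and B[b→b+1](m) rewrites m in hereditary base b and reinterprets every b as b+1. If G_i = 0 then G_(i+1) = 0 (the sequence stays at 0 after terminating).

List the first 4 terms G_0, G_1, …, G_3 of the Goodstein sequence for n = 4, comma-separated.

(0) 4|_2 = 2^2 ↦ 3^3|_3 = 27 ⇒ 26
(1) 26|_3 = 2·3^2 + 2·3 + 2 ↦ 2·4^2 + 2·4 + 2|_4 = 42 ⇒ 41
(2) 41|_4 = 2·4^2 + 2·4 + 1 ↦ 2·5^2 + 2·5 + 1|_5 = 61 ⇒ 60

4, 26, 41, 60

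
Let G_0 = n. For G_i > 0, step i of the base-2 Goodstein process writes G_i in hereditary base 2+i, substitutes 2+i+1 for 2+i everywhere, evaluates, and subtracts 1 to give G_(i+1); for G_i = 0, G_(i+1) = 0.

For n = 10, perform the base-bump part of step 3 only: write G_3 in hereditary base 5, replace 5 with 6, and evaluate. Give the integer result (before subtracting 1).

279936

i=0: 10 = 2^(2 + 1) + 2 (b=2); 2→3: 3^(3 + 1) + 3 = 84; 84−1 = 83
i=1: 83 = 3^(3 + 1) + 2 (b=3); 3→4: 4^(4 + 1) + 2 = 1026; 1026−1 = 1025
i=2: 1025 = 4^(4 + 1) + 1 (b=4); 4→5: 5^(5 + 1) + 1 = 15626; 15626−1 = 15625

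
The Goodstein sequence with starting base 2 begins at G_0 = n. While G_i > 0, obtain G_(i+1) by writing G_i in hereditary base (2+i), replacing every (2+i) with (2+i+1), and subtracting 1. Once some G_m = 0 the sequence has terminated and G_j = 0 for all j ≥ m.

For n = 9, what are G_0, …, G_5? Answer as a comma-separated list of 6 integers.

9, 81, 1023, 9842, 140743, 2471826

9 —HB2→ 2^(2 + 1) + 1 —bump→ 3^(3 + 1) + 1 = 82 —(−1)→ 81
81 —HB3→ 3^(3 + 1) —bump→ 4^(4 + 1) = 1024 —(−1)→ 1023
1023 —HB4→ 3·4^4 + 3·4^3 + 3·4^2 + 3·4 + 3 —bump→ 3·5^5 + 3·5^3 + 3·5^2 + 3·5 + 3 = 9843 —(−1)→ 9842
9842 —HB5→ 3·5^5 + 3·5^3 + 3·5^2 + 3·5 + 2 —bump→ 3·6^6 + 3·6^3 + 3·6^2 + 3·6 + 2 = 140744 —(−1)→ 140743
140743 —HB6→ 3·6^6 + 3·6^3 + 3·6^2 + 3·6 + 1 —bump→ 3·7^7 + 3·7^3 + 3·7^2 + 3·7 + 1 = 2471827 —(−1)→ 2471826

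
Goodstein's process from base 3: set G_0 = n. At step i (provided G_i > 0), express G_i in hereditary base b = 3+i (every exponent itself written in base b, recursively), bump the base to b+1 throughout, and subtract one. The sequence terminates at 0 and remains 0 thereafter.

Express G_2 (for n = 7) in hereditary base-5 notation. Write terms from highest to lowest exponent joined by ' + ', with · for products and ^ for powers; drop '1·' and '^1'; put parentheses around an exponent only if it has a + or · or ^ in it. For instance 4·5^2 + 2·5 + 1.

base 3: 7 = 2·3 + 1; at 4: 2·4 + 1 = 9; next = 8
base 4: 8 = 2·4; at 5: 2·5 = 10; next = 9
base 5: 9 = 5 + 4; at 6: 6 + 4 = 10; next = 9

5 + 4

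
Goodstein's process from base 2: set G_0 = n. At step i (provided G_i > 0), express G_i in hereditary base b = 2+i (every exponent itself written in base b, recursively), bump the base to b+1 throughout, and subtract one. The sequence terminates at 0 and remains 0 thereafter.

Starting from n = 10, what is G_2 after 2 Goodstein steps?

i=0: 10 = 2^(2 + 1) + 2 (b=2); 2→3: 3^(3 + 1) + 3 = 84; 84−1 = 83
i=1: 83 = 3^(3 + 1) + 2 (b=3); 3→4: 4^(4 + 1) + 2 = 1026; 1026−1 = 1025
i=2: 1025 = 4^(4 + 1) + 1 (b=4); 4→5: 5^(5 + 1) + 1 = 15626; 15626−1 = 15625

1025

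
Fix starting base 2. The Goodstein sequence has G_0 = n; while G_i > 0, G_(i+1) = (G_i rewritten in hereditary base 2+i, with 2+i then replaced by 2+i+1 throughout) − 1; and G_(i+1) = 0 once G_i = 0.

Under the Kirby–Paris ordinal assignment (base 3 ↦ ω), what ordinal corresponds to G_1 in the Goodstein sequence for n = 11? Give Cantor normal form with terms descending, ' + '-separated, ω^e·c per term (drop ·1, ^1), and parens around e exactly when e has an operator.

G_0=11  [base 2] 2^(2 + 1) + 2 + 1  →[2↦3]→  3^(3 + 1) + 3 + 1 = 85  −1 ⇒ G_1=84
G_1=84  [base 3] 3^(3 + 1) + 3  →[3↦4]→  4^(4 + 1) + 4 = 1028  −1 ⇒ G_2=1027

ω^(ω + 1) + ω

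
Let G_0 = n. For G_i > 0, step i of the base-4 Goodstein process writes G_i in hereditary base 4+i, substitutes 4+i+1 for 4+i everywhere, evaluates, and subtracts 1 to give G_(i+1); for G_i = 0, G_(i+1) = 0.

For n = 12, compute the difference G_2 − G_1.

1

i=0: 12 = 3·4 (b=4); 4→5: 3·5 = 15; 15−1 = 14
i=1: 14 = 2·5 + 4 (b=5); 5→6: 2·6 + 4 = 16; 16−1 = 15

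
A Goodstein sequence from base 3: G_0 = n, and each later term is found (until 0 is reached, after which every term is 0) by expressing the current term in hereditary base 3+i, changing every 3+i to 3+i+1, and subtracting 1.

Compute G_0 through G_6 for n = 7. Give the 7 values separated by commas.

7, 8, 9, 9, 9, 9, 9

G_0=7  [base 3] 2·3 + 1  →[3↦4]→  2·4 + 1 = 9  −1 ⇒ G_1=8
G_1=8  [base 4] 2·4  →[4↦5]→  2·5 = 10  −1 ⇒ G_2=9
G_2=9  [base 5] 5 + 4  →[5↦6]→  6 + 4 = 10  −1 ⇒ G_3=9
G_3=9  [base 6] 6 + 3  →[6↦7]→  7 + 3 = 10  −1 ⇒ G_4=9
G_4=9  [base 7] 7 + 2  →[7↦8]→  8 + 2 = 10  −1 ⇒ G_5=9
G_5=9  [base 8] 8 + 1  →[8↦9]→  9 + 1 = 10  −1 ⇒ G_6=9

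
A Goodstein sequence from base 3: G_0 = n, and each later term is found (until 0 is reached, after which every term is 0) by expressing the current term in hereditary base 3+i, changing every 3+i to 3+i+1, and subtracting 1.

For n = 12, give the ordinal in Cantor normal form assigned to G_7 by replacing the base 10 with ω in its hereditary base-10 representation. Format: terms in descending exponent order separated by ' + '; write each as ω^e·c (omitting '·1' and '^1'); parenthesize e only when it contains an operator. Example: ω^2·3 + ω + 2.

ω·7 + 5

G_0=12  [base 3] 3^2 + 3  →[3↦4]→  4^2 + 4 = 20  −1 ⇒ G_1=19
G_1=19  [base 4] 4^2 + 3  →[4↦5]→  5^2 + 3 = 28  −1 ⇒ G_2=27
G_2=27  [base 5] 5^2 + 2  →[5↦6]→  6^2 + 2 = 38  −1 ⇒ G_3=37
G_3=37  [base 6] 6^2 + 1  →[6↦7]→  7^2 + 1 = 50  −1 ⇒ G_4=49
G_4=49  [base 7] 7^2  →[7↦8]→  8^2 = 64  −1 ⇒ G_5=63
G_5=63  [base 8] 7·8 + 7  →[8↦9]→  7·9 + 7 = 70  −1 ⇒ G_6=69
G_6=69  [base 9] 7·9 + 6  →[9↦10]→  7·10 + 6 = 76  −1 ⇒ G_7=75
G_7=75  [base 10] 7·10 + 5  →[10↦11]→  7·11 + 5 = 82  −1 ⇒ G_8=81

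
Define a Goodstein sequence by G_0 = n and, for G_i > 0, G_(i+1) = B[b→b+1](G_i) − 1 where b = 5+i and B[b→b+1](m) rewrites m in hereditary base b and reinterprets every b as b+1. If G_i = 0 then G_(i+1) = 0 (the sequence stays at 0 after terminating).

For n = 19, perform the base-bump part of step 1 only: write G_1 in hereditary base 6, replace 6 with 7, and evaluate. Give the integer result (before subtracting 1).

i=0: 19 = 3·5 + 4 (b=5); 5→6: 3·6 + 4 = 22; 22−1 = 21
i=1: 21 = 3·6 + 3 (b=6); 6→7: 3·7 + 3 = 24; 24−1 = 23

24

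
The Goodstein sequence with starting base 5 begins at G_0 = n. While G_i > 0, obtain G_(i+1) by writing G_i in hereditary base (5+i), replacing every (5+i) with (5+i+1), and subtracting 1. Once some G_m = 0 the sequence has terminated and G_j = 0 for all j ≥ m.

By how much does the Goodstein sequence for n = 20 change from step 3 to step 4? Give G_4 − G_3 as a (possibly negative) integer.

base 5: 20 = 4·5; at 6: 4·6 = 24; next = 23
base 6: 23 = 3·6 + 5; at 7: 3·7 + 5 = 26; next = 25
base 7: 25 = 3·7 + 4; at 8: 3·8 + 4 = 28; next = 27
base 8: 27 = 3·8 + 3; at 9: 3·9 + 3 = 30; next = 29

2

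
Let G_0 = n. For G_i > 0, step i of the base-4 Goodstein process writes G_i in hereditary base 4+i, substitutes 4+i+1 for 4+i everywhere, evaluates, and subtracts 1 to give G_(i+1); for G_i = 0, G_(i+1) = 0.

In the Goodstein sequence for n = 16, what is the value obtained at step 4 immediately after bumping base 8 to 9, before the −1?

(0) 16|_4 = 4^2 ↦ 5^2|_5 = 25 ⇒ 24
(1) 24|_5 = 4·5 + 4 ↦ 4·6 + 4|_6 = 28 ⇒ 27
(2) 27|_6 = 4·6 + 3 ↦ 4·7 + 3|_7 = 31 ⇒ 30
(3) 30|_7 = 4·7 + 2 ↦ 4·8 + 2|_8 = 34 ⇒ 33
(4) 33|_8 = 4·8 + 1 ↦ 4·9 + 1|_9 = 37 ⇒ 36

37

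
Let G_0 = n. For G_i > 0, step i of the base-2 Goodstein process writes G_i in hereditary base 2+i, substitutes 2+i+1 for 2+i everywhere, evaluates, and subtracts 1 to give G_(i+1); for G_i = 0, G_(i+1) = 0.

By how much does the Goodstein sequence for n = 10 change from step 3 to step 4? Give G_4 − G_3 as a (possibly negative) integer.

264310

10 —HB2→ 2^(2 + 1) + 2 —bump→ 3^(3 + 1) + 3 = 84 —(−1)→ 83
83 —HB3→ 3^(3 + 1) + 2 —bump→ 4^(4 + 1) + 2 = 1026 —(−1)→ 1025
1025 —HB4→ 4^(4 + 1) + 1 —bump→ 5^(5 + 1) + 1 = 15626 —(−1)→ 15625
15625 —HB5→ 5^(5 + 1) —bump→ 6^(6 + 1) = 279936 —(−1)→ 279935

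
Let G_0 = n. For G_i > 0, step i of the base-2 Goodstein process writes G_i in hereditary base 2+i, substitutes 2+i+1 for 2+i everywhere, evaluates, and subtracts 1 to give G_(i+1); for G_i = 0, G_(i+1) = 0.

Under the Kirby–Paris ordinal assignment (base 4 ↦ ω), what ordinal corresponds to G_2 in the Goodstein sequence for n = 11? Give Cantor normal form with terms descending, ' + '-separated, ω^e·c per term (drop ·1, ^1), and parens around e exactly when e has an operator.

ω^(ω + 1) + 3

step 0: 11 = 2^(2 + 1) + 2 + 1; sub 3 for 2: 3^(3 + 1) + 3 + 1; = 85; G_1 = 85−1 = 84
step 1: 84 = 3^(3 + 1) + 3; sub 4 for 3: 4^(4 + 1) + 4; = 1028; G_2 = 1028−1 = 1027
step 2: 1027 = 4^(4 + 1) + 3; sub 5 for 4: 5^(5 + 1) + 3; = 15628; G_3 = 15628−1 = 15627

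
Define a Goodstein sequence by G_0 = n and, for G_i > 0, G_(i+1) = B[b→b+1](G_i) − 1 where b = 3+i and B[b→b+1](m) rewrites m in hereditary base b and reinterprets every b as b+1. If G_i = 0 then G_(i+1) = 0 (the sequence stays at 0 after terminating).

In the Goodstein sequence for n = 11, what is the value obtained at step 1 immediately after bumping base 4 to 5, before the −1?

26

base 3: 11 = 3^2 + 2; at 4: 4^2 + 2 = 18; next = 17
base 4: 17 = 4^2 + 1; at 5: 5^2 + 1 = 26; next = 25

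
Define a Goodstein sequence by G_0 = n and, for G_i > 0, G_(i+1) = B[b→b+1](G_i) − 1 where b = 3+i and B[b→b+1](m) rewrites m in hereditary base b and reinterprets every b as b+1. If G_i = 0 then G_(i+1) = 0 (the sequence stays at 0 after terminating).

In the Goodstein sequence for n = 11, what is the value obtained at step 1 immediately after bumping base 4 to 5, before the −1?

11 —HB3→ 3^2 + 2 —bump→ 4^2 + 2 = 18 —(−1)→ 17
17 —HB4→ 4^2 + 1 —bump→ 5^2 + 1 = 26 —(−1)→ 25

26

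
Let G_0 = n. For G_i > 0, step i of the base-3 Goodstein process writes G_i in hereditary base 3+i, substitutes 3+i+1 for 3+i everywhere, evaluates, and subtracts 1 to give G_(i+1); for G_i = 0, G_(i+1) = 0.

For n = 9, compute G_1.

15

G_0 = 9. HB_3(9) = 3^2. Bump = 16. G_1 = 15.
G_1 = 15. HB_4(15) = 3·4 + 3. Bump = 18. G_2 = 17.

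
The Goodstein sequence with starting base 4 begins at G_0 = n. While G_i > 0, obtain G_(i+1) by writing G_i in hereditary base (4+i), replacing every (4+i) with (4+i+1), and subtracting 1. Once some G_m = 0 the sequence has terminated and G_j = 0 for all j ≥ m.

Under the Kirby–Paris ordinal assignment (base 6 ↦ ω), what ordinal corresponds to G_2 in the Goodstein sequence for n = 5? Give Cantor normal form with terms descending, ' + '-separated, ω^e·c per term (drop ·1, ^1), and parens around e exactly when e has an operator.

5

base 4: 5 = 4 + 1; at 5: 5 + 1 = 6; next = 5
base 5: 5 = 5; at 6: 6 = 6; next = 5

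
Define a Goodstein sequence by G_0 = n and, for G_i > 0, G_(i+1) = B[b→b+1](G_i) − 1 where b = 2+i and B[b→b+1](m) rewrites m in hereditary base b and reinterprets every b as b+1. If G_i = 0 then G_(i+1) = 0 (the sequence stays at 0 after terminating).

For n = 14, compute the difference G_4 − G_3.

307841

14 —HB2→ 2^(2 + 1) + 2^2 + 2 —bump→ 3^(3 + 1) + 3^3 + 3 = 111 —(−1)→ 110
110 —HB3→ 3^(3 + 1) + 3^3 + 2 —bump→ 4^(4 + 1) + 4^4 + 2 = 1282 —(−1)→ 1281
1281 —HB4→ 4^(4 + 1) + 4^4 + 1 —bump→ 5^(5 + 1) + 5^5 + 1 = 18751 —(−1)→ 18750
18750 —HB5→ 5^(5 + 1) + 5^5 —bump→ 6^(6 + 1) + 6^6 = 326592 —(−1)→ 326591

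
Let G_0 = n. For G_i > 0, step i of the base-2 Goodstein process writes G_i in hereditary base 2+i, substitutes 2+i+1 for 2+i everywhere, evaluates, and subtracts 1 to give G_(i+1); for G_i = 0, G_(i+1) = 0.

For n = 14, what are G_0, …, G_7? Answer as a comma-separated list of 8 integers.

[0] 14 ≡ 2^(2 + 1) + 2^2 + 2 (base 2). Lift 3: 111. −1: 110.
[1] 110 ≡ 3^(3 + 1) + 3^3 + 2 (base 3). Lift 4: 1282. −1: 1281.
[2] 1281 ≡ 4^(4 + 1) + 4^4 + 1 (base 4). Lift 5: 18751. −1: 18750.
[3] 18750 ≡ 5^(5 + 1) + 5^5 (base 5). Lift 6: 326592. −1: 326591.
[4] 326591 ≡ 6^(6 + 1) + 5·6^5 + 5·6^4 + 5·6^3 + 5·6^2 + 5·6 + 5 (base 6). Lift 7: 5862841. −1: 5862840.
[5] 5862840 ≡ 7^(7 + 1) + 5·7^5 + 5·7^4 + 5·7^3 + 5·7^2 + 5·7 + 4 (base 7). Lift 8: 134404972. −1: 134404971.
[6] 134404971 ≡ 8^(8 + 1) + 5·8^5 + 5·8^4 + 5·8^3 + 5·8^2 + 5·8 + 3 (base 8). Lift 9: 3487116549. −1: 3487116548.

14, 110, 1281, 18750, 326591, 5862840, 134404971, 3487116548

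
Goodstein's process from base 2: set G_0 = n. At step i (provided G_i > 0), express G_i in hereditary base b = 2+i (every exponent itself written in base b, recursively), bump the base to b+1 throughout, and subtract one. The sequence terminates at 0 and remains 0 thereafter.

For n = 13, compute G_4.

13 —HB2→ 2^(2 + 1) + 2^2 + 1 —bump→ 3^(3 + 1) + 3^3 + 1 = 109 —(−1)→ 108
108 —HB3→ 3^(3 + 1) + 3^3 —bump→ 4^(4 + 1) + 4^4 = 1280 —(−1)→ 1279
1279 —HB4→ 4^(4 + 1) + 3·4^3 + 3·4^2 + 3·4 + 3 —bump→ 5^(5 + 1) + 3·5^3 + 3·5^2 + 3·5 + 3 = 16093 —(−1)→ 16092
16092 —HB5→ 5^(5 + 1) + 3·5^3 + 3·5^2 + 3·5 + 2 —bump→ 6^(6 + 1) + 3·6^3 + 3·6^2 + 3·6 + 2 = 280712 —(−1)→ 280711

280711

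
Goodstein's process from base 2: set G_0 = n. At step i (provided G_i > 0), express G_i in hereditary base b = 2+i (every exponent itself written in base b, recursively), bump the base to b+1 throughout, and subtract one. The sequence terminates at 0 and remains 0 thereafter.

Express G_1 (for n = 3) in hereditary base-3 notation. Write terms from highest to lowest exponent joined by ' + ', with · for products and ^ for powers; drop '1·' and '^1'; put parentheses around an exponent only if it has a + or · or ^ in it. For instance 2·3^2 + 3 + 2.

3

base 2: 3 = 2 + 1; at 3: 3 + 1 = 4; next = 3
base 3: 3 = 3; at 4: 4 = 4; next = 3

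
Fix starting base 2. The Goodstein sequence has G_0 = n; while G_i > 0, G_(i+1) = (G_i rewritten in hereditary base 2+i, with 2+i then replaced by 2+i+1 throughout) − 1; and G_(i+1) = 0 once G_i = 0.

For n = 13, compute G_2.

step 0: 13 = 2^(2 + 1) + 2^2 + 1; sub 3 for 2: 3^(3 + 1) + 3^3 + 1; = 109; G_1 = 109−1 = 108
step 1: 108 = 3^(3 + 1) + 3^3; sub 4 for 3: 4^(4 + 1) + 4^4; = 1280; G_2 = 1280−1 = 1279
step 2: 1279 = 4^(4 + 1) + 3·4^3 + 3·4^2 + 3·4 + 3; sub 5 for 4: 5^(5 + 1) + 3·5^3 + 3·5^2 + 3·5 + 3; = 16093; G_3 = 16093−1 = 16092

1279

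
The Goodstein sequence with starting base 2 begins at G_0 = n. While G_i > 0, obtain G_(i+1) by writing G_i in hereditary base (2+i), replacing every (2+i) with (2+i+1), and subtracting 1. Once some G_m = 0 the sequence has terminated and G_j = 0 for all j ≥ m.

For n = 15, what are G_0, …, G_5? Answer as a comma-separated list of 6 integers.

15, 111, 1283, 18752, 326593, 6588344

15 —HB2→ 2^(2 + 1) + 2^2 + 2 + 1 —bump→ 3^(3 + 1) + 3^3 + 3 + 1 = 112 —(−1)→ 111
111 —HB3→ 3^(3 + 1) + 3^3 + 3 —bump→ 4^(4 + 1) + 4^4 + 4 = 1284 —(−1)→ 1283
1283 —HB4→ 4^(4 + 1) + 4^4 + 3 —bump→ 5^(5 + 1) + 5^5 + 3 = 18753 —(−1)→ 18752
18752 —HB5→ 5^(5 + 1) + 5^5 + 2 —bump→ 6^(6 + 1) + 6^6 + 2 = 326594 —(−1)→ 326593
326593 —HB6→ 6^(6 + 1) + 6^6 + 1 —bump→ 7^(7 + 1) + 7^7 + 1 = 6588345 —(−1)→ 6588344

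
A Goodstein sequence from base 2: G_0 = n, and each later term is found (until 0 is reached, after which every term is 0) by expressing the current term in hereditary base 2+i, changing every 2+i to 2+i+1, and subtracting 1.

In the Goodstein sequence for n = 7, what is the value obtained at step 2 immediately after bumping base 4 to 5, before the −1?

G_0=7  [base 2] 2^2 + 2 + 1  →[2↦3]→  3^3 + 3 + 1 = 31  −1 ⇒ G_1=30
G_1=30  [base 3] 3^3 + 3  →[3↦4]→  4^4 + 4 = 260  −1 ⇒ G_2=259

3128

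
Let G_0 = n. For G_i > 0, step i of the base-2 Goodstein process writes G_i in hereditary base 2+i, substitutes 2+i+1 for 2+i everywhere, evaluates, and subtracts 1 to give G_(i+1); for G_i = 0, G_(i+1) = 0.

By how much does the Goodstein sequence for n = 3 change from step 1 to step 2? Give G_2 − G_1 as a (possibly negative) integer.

0

3 —HB2→ 2 + 1 —bump→ 3 + 1 = 4 —(−1)→ 3
3 —HB3→ 3 —bump→ 4 = 4 —(−1)→ 3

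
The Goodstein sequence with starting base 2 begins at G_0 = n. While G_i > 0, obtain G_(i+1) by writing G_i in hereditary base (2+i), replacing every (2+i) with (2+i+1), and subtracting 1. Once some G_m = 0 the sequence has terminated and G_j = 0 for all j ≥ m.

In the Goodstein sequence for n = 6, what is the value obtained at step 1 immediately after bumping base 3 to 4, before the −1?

step 0: 6 = 2^2 + 2; sub 3 for 2: 3^3 + 3; = 30; G_1 = 30−1 = 29
step 1: 29 = 3^3 + 2; sub 4 for 3: 4^4 + 2; = 258; G_2 = 258−1 = 257

258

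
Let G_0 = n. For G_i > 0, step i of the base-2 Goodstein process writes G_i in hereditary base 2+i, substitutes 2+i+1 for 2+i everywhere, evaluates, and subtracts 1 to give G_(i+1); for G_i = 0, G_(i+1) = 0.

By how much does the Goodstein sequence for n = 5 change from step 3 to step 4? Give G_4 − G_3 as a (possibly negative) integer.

308

base 2: 5 = 2^2 + 1; at 3: 3^3 + 1 = 28; next = 27
base 3: 27 = 3^3; at 4: 4^4 = 256; next = 255
base 4: 255 = 3·4^3 + 3·4^2 + 3·4 + 3; at 5: 3·5^3 + 3·5^2 + 3·5 + 3 = 468; next = 467
base 5: 467 = 3·5^3 + 3·5^2 + 3·5 + 2; at 6: 3·6^3 + 3·6^2 + 3·6 + 2 = 776; next = 775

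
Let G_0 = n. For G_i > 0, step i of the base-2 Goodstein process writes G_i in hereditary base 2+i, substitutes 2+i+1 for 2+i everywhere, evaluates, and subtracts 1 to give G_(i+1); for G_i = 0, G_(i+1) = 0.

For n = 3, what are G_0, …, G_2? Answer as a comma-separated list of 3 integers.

3, 3, 3

G_0 = 3. HB_2(3) = 2 + 1. Bump = 4. G_1 = 3.
G_1 = 3. HB_3(3) = 3. Bump = 4. G_2 = 3.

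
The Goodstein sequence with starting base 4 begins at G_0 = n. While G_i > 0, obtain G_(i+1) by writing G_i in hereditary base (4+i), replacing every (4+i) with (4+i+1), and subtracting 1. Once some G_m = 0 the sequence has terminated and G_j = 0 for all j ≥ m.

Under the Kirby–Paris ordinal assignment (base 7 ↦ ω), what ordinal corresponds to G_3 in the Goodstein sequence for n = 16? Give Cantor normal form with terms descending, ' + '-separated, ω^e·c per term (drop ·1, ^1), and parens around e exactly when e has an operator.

ω·4 + 2

16 —HB4→ 4^2 —bump→ 5^2 = 25 —(−1)→ 24
24 —HB5→ 4·5 + 4 —bump→ 4·6 + 4 = 28 —(−1)→ 27
27 —HB6→ 4·6 + 3 —bump→ 4·7 + 3 = 31 —(−1)→ 30
30 —HB7→ 4·7 + 2 —bump→ 4·8 + 2 = 34 —(−1)→ 33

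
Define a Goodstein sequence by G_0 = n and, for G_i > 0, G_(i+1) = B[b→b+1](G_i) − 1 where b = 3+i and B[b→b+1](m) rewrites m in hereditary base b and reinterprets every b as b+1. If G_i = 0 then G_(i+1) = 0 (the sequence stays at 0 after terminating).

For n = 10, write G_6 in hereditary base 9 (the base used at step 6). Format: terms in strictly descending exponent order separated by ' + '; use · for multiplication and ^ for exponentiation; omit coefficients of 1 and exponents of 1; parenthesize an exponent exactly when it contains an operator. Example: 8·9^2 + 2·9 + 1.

base 3: 10 = 3^2 + 1; at 4: 4^2 + 1 = 17; next = 16
base 4: 16 = 4^2; at 5: 5^2 = 25; next = 24
base 5: 24 = 4·5 + 4; at 6: 4·6 + 4 = 28; next = 27
base 6: 27 = 4·6 + 3; at 7: 4·7 + 3 = 31; next = 30
base 7: 30 = 4·7 + 2; at 8: 4·8 + 2 = 34; next = 33
base 8: 33 = 4·8 + 1; at 9: 4·9 + 1 = 37; next = 36

4·9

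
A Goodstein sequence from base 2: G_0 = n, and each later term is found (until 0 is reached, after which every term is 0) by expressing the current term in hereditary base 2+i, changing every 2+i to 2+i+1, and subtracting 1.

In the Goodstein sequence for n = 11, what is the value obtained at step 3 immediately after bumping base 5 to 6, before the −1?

G_0=11  [base 2] 2^(2 + 1) + 2 + 1  →[2↦3]→  3^(3 + 1) + 3 + 1 = 85  −1 ⇒ G_1=84
G_1=84  [base 3] 3^(3 + 1) + 3  →[3↦4]→  4^(4 + 1) + 4 = 1028  −1 ⇒ G_2=1027
G_2=1027  [base 4] 4^(4 + 1) + 3  →[4↦5]→  5^(5 + 1) + 3 = 15628  −1 ⇒ G_3=15627
G_3=15627  [base 5] 5^(5 + 1) + 2  →[5↦6]→  6^(6 + 1) + 2 = 279938  −1 ⇒ G_4=279937

279938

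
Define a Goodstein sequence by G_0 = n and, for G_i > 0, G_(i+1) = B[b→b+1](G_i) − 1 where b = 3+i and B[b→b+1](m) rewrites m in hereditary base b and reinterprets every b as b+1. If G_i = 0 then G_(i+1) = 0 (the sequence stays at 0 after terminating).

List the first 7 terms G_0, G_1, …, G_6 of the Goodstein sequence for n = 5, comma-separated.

5, 5, 5, 5, 4, 3, 2

step 0: 5 = 3 + 2; sub 4 for 3: 4 + 2; = 6; G_1 = 6−1 = 5
step 1: 5 = 4 + 1; sub 5 for 4: 5 + 1; = 6; G_2 = 6−1 = 5
step 2: 5 = 5; sub 6 for 5: 6; = 6; G_3 = 6−1 = 5
step 3: 5 = 5; sub 7 for 6: 5; = 5; G_4 = 5−1 = 4
step 4: 4 = 4; sub 8 for 7: 4; = 4; G_5 = 4−1 = 3
step 5: 3 = 3; sub 9 for 8: 3; = 3; G_6 = 3−1 = 2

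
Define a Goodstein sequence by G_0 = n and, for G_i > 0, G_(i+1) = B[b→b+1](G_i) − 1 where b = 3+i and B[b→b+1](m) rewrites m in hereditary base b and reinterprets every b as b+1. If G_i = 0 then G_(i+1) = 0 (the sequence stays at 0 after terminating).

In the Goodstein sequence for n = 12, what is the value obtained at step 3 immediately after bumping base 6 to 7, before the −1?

50

base 3: 12 = 3^2 + 3; at 4: 4^2 + 4 = 20; next = 19
base 4: 19 = 4^2 + 3; at 5: 5^2 + 3 = 28; next = 27
base 5: 27 = 5^2 + 2; at 6: 6^2 + 2 = 38; next = 37
base 6: 37 = 6^2 + 1; at 7: 7^2 + 1 = 50; next = 49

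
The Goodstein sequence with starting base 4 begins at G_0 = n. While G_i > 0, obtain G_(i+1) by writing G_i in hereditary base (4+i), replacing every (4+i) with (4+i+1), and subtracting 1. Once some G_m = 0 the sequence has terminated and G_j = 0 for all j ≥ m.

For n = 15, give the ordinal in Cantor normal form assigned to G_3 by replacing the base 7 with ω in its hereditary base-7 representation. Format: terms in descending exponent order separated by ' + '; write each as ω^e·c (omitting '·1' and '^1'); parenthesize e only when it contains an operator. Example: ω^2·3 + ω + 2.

ω·3

(0) 15|_4 = 3·4 + 3 ↦ 3·5 + 3|_5 = 18 ⇒ 17
(1) 17|_5 = 3·5 + 2 ↦ 3·6 + 2|_6 = 20 ⇒ 19
(2) 19|_6 = 3·6 + 1 ↦ 3·7 + 1|_7 = 22 ⇒ 21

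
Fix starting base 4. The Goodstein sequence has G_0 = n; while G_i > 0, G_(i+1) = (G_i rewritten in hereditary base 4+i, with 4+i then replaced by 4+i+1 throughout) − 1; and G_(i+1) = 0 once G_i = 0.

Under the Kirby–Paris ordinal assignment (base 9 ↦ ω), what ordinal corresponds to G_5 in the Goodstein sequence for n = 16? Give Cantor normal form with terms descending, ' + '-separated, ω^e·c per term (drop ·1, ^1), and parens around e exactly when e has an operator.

step 0: 16 = 4^2; sub 5 for 4: 5^2; = 25; G_1 = 25−1 = 24
step 1: 24 = 4·5 + 4; sub 6 for 5: 4·6 + 4; = 28; G_2 = 28−1 = 27
step 2: 27 = 4·6 + 3; sub 7 for 6: 4·7 + 3; = 31; G_3 = 31−1 = 30
step 3: 30 = 4·7 + 2; sub 8 for 7: 4·8 + 2; = 34; G_4 = 34−1 = 33
step 4: 33 = 4·8 + 1; sub 9 for 8: 4·9 + 1; = 37; G_5 = 37−1 = 36
step 5: 36 = 4·9; sub 10 for 9: 4·10; = 40; G_6 = 40−1 = 39

ω·4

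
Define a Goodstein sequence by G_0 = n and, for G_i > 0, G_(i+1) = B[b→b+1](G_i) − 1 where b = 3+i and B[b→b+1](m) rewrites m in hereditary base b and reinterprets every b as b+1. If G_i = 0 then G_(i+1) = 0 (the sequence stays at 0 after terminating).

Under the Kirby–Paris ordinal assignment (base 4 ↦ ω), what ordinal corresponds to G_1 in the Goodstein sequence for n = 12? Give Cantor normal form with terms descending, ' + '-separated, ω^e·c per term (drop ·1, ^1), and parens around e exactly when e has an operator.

(0) 12|_3 = 3^2 + 3 ↦ 4^2 + 4|_4 = 20 ⇒ 19
(1) 19|_4 = 4^2 + 3 ↦ 5^2 + 3|_5 = 28 ⇒ 27

ω^2 + 3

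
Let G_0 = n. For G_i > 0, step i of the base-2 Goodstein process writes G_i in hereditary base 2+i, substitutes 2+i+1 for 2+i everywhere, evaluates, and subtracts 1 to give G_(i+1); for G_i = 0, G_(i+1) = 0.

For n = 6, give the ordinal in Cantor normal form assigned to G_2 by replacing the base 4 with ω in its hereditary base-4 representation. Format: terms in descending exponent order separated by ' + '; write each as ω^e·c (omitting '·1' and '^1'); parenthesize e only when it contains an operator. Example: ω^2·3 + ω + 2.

ω^ω + 1

G_0=6  [base 2] 2^2 + 2  →[2↦3]→  3^3 + 3 = 30  −1 ⇒ G_1=29
G_1=29  [base 3] 3^3 + 2  →[3↦4]→  4^4 + 2 = 258  −1 ⇒ G_2=257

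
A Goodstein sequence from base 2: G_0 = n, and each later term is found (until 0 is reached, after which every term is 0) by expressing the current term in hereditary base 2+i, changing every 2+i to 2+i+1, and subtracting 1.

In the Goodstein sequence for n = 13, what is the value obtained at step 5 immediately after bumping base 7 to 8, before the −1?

134219480

i=0: 13 = 2^(2 + 1) + 2^2 + 1 (b=2); 2→3: 3^(3 + 1) + 3^3 + 1 = 109; 109−1 = 108
i=1: 108 = 3^(3 + 1) + 3^3 (b=3); 3→4: 4^(4 + 1) + 4^4 = 1280; 1280−1 = 1279
i=2: 1279 = 4^(4 + 1) + 3·4^3 + 3·4^2 + 3·4 + 3 (b=4); 4→5: 5^(5 + 1) + 3·5^3 + 3·5^2 + 3·5 + 3 = 16093; 16093−1 = 16092
i=3: 16092 = 5^(5 + 1) + 3·5^3 + 3·5^2 + 3·5 + 2 (b=5); 5→6: 6^(6 + 1) + 3·6^3 + 3·6^2 + 3·6 + 2 = 280712; 280712−1 = 280711
i=4: 280711 = 6^(6 + 1) + 3·6^3 + 3·6^2 + 3·6 + 1 (b=6); 6→7: 7^(7 + 1) + 3·7^3 + 3·7^2 + 3·7 + 1 = 5765999; 5765999−1 = 5765998
i=5: 5765998 = 7^(7 + 1) + 3·7^3 + 3·7^2 + 3·7 (b=7); 7→8: 8^(8 + 1) + 3·8^3 + 3·8^2 + 3·8 = 134219480; 134219480−1 = 134219479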